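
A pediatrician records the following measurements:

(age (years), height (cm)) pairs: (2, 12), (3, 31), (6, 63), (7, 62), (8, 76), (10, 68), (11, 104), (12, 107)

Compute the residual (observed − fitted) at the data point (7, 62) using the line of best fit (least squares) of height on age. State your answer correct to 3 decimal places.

-0.159

n = 8, Σx = 59, Σy = 523, Σxy = 4645, Σx² = 527
Sxx = Σx² − (Σx)²/n = 527 − 435.125 = 91.875
Sxy = Σxy − (Σx)(Σy)/n = 4645 − 3857.125 = 787.875
b = Sxy/Sxx = 787.875/91.875 = 8.575510
a = ȳ − b·x̄ = 65.375 − 8.575510·7.375 = 2.130612
ŷ(7) = 2.130612 + 8.575510·7 = 62.159184
residual = y − ŷ = 62 − 62.159184 = -0.159184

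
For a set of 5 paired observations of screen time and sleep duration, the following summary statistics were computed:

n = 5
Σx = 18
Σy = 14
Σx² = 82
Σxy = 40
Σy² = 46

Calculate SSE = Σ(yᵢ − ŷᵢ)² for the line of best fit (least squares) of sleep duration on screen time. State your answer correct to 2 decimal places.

0.51

Sxx = Σx² − (Σx)²/n = 82 − 64.8 = 17.2
Sxy = Σxy − (Σx)(Σy)/n = 40 − 50.4 = -10.4
Syy = Σy² − (Σy)²/n = 46 − 39.2 = 6.8
b = Sxy/Sxx = -10.4/17.2 = -0.604651
SSE = Syy − b·Sxy = 6.8 − (-0.604651)·(-10.4) = 0.511628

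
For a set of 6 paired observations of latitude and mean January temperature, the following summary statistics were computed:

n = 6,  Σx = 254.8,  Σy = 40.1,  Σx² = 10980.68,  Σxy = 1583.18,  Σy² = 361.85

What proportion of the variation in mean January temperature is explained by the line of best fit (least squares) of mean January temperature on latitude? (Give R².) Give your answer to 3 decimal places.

Sxx = Σx² − (Σx)²/n = 10980.68 − 10820.506667 = 160.173333
Sxy = Σxy − (Σx)(Σy)/n = 1583.18 − 1702.913333 = -119.733333
Syy = Σy² − (Σy)²/n = 361.85 − 268.001667 = 93.848333
R² = Sxy²/(Sxx·Syy) = (-119.733333)²/(160.173333·93.848333) = 0.953703

0.954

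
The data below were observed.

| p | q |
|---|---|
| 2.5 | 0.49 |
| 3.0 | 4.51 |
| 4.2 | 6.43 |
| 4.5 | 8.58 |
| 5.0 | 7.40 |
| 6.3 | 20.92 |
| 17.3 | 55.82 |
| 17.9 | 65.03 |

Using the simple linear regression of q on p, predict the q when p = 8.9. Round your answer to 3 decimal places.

n = 8, Σx = 60.7, Σy = 169.18, Σxy = 2378.89, Σx² = 737.53
Sxx = Σx² − (Σx)²/n = 737.53 − 460.56125 = 276.96875
Sxy = Σxy − (Σx)(Σy)/n = 2378.89 − 1283.65325 = 1095.23675
b = Sxy/Sxx = 1095.23675/276.96875 = 3.954369
a = ȳ − b·x̄ = 21.1475 − 3.954369·7.5875 = -8.856278
ŷ(8.9) = a + b·8.9 = -8.856278 + 3.954369·8.9 = 26.337610

26.338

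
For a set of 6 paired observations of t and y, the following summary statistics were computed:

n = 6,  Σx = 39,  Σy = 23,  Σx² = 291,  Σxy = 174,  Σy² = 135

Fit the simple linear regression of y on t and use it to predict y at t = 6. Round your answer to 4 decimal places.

Sxx = Σx² − (Σx)²/n = 291 − 253.5 = 37.5
Sxy = Σxy − (Σx)(Σy)/n = 174 − 149.5 = 24.5
b = Sxy/Sxx = 24.5/37.5 = 0.653333
a = ȳ − b·x̄ = 3.833333 − 0.653333·6.5 = -0.413333
ŷ(6) = a + b·6 = -0.413333 + 0.653333·6 = 3.506667

3.5067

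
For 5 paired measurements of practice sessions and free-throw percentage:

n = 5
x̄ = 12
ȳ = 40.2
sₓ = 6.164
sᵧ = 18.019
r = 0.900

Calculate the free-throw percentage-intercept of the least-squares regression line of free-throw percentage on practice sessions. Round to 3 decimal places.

8.629

b = r · sᵧ/sₓ = 0.9 · 18.019/6.164 = 2.630938
a = ȳ − b·x̄ = 40.2 − 2.630938·12 = 8.628748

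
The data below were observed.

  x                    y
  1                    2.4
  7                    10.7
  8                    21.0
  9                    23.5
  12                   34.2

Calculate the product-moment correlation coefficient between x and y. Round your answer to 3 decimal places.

n = 5, Σx = 37, Σy = 91.8, Σxy = 867.2, Σx² = 339, Σy² = 2283.14
Sxx = Σx² − (Σx)²/n = 339 − 273.8 = 65.2
Sxy = Σxy − (Σx)(Σy)/n = 867.2 − 679.32 = 187.88
Syy = Σy² − (Σy)²/n = 2283.14 − 1685.448 = 597.692
r = Sxy/√(Sxx·Syy) = 187.88/√(38969.5184) = 187.88/197.406987 = 0.951739

0.952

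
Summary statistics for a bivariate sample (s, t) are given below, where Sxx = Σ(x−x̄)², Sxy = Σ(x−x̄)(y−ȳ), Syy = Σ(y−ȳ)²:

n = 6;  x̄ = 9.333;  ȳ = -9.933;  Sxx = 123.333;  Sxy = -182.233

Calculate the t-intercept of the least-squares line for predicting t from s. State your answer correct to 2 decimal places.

3.86

b = Sxy/Sxx = -182.233/123.333 = -1.477569
a = ȳ − b·x̄ = -9.933 − (-1.477569)·9.333 = 3.857150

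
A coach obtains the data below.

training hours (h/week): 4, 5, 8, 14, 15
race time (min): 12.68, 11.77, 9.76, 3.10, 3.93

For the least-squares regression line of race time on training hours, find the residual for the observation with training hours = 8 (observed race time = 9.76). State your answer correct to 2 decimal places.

n = 5, Σx = 46, Σy = 41.24, Σxy = 290, Σx² = 526
Sxx = Σx² − (Σx)²/n = 526 − 423.2 = 102.8
Sxy = Σxy − (Σx)(Σy)/n = 290 − 379.408 = -89.408
b = Sxy/Sxx = -89.408/102.8 = -0.869728
a = ȳ − b·x̄ = 8.248 − (-0.869728)·9.2 = 16.249494
ŷ(8) = 16.249494 + (-0.869728)·8 = 9.291673
residual = y − ŷ = 9.76 − 9.291673 = 0.468327

0.47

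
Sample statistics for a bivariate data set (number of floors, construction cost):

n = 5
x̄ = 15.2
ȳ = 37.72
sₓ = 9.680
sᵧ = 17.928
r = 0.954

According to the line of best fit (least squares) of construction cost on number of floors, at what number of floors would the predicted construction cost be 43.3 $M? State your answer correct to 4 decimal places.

b = r · sᵧ/sₓ = 0.954 · 17.928/9.68 = 1.766871
a = ȳ − b·x̄ = 37.72 − 1.766871·15.2 = 10.863560
Set a + b·x = 43.3: x = (43.3 − 10.863560) / 1.766871 = 18.358125

18.3581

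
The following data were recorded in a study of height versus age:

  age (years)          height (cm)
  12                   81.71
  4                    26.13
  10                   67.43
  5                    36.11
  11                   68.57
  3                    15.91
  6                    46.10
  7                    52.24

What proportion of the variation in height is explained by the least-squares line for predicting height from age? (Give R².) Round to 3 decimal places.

0.969

n = 8, Σx = 58, Σy = 394.2, Σxy = 3384.17, Σx² = 500, Σy² = 23019.2386
Sxx = Σx² − (Σx)²/n = 500 − 420.5 = 79.5
Sxy = Σxy − (Σx)(Σy)/n = 3384.17 − 2857.95 = 526.22
Syy = Σy² − (Σy)²/n = 23019.2386 − 19424.205 = 3595.0336
R² = Sxy²/(Sxx·Syy) = (526.22)²/(79.5·3595.0336) = 0.968868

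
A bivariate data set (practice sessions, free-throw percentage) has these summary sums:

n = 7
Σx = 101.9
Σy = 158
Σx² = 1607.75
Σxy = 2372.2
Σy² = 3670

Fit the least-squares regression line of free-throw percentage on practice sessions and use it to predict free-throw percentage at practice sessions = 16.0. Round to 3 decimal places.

23.409

Sxx = Σx² − (Σx)²/n = 1607.75 − 1483.372857 = 124.377143
Sxy = Σxy − (Σx)(Σy)/n = 2372.2 − 2300.028571 = 72.171429
b = Sxy/Sxx = 72.171429/124.377143 = 0.580263
a = ȳ − b·x̄ = 22.571429 − 0.580263·14.557143 = 14.124460
ŷ(16.0) = a + b·16.0 = 14.124460 + 0.580263·16 = 23.408665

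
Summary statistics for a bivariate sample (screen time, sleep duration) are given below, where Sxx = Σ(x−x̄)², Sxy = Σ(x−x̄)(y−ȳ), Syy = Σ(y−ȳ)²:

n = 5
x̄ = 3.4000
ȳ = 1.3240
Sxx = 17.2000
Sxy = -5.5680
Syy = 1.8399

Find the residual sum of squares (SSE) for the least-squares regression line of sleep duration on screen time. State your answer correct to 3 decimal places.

0.037

b = Sxy/Sxx = -5.568/17.2 = -0.323721
SSE = Syy − b·Sxy = 1.8399 − (-0.323721)·(-5.568) = 0.037422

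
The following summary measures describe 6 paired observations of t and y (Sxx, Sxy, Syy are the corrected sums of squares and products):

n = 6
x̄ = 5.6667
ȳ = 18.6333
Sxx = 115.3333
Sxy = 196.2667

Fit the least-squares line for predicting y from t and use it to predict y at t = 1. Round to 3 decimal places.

b = Sxy/Sxx = 196.2667/115.3333 = 1.701735
a = ȳ − b·x̄ = 18.6333 − 1.701735·5.6667 = 8.990079
ŷ(1) = a + b·1 = 8.990079 + 1.701735·1 = 10.691814

10.692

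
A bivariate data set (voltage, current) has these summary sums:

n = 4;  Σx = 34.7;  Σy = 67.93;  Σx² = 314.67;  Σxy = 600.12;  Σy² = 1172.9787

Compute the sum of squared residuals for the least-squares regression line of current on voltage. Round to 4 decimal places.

Sxx = Σx² − (Σx)²/n = 314.67 − 301.0225 = 13.6475
Sxy = Σxy − (Σx)(Σy)/n = 600.12 − 589.29275 = 10.82725
Syy = Σy² − (Σy)²/n = 1172.9787 − 1153.621225 = 19.357475
b = Sxy/Sxx = 10.82725/13.6475 = 0.793350
SSE = Syy − b·Sxy = 19.357475 − 0.793350·10.82725 = 10.767672

10.7677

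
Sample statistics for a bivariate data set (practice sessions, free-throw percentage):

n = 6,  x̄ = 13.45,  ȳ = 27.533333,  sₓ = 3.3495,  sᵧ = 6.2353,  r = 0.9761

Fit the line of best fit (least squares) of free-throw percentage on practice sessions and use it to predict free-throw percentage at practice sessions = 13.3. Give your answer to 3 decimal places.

27.261

b = r · sᵧ/sₓ = 0.9761 · 6.2353/3.3495 = 1.817070
a = ȳ − b·x̄ = 27.533333 − 1.817070·13.45 = 3.093740
ŷ(13.3) = a + b·13.3 = 3.093740 + 1.817070·13.3 = 27.260772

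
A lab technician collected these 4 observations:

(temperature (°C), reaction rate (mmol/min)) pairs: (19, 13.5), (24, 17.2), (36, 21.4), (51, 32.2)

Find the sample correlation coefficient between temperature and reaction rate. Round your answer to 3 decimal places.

0.990

n = 4, Σx = 130, Σy = 84.3, Σxy = 3081.9, Σx² = 4834, Σy² = 1972.89
Sxx = Σx² − (Σx)²/n = 4834 − 4225 = 609
Sxy = Σxy − (Σx)(Σy)/n = 3081.9 − 2739.75 = 342.15
Syy = Σy² − (Σy)²/n = 1972.89 − 1776.6225 = 196.2675
r = Sxy/√(Sxx·Syy) = 342.15/√(119526.9075) = 342.15/345.726637 = 0.989655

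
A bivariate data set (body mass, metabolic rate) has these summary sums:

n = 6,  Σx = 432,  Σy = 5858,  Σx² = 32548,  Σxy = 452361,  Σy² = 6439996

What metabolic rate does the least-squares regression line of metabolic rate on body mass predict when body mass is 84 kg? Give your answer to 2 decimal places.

1230.50

Sxx = Σx² − (Σx)²/n = 32548 − 31104 = 1444
Sxy = Σxy − (Σx)(Σy)/n = 452361 − 421776 = 30585
b = Sxy/Sxx = 30585/1444 = 21.180748
a = ȳ − b·x̄ = 976.333333 − 21.180748·72 = -548.680517
ŷ(84) = a + b·84 = -548.680517 + 21.180748·84 = 1230.502308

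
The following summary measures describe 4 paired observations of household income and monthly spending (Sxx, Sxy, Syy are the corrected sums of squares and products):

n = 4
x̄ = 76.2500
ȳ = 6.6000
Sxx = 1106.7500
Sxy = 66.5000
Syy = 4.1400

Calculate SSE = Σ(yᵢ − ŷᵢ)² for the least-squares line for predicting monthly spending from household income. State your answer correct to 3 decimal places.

0.144

b = Sxy/Sxx = 66.5/1106.75 = 0.060086
SSE = Syy − b·Sxy = 4.14 − 0.060086·66.5 = 0.144292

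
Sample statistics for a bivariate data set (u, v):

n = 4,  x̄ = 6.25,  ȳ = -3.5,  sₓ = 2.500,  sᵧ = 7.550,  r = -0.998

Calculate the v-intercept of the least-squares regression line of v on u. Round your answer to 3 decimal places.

b = r · sᵧ/sₓ = -0.998 · 7.55/2.5 = -3.01396
a = ȳ − b·x̄ = -3.5 − (-3.01396)·6.25 = 15.33725

15.337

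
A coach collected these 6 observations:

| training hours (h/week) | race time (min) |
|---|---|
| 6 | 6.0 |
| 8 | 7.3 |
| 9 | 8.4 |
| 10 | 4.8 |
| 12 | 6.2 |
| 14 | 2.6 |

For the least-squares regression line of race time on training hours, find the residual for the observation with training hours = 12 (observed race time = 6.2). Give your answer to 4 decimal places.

1.2886

n = 6, Σx = 59, Σy = 35.3, Σxy = 328.8, Σx² = 621
Sxx = Σx² − (Σx)²/n = 621 − 580.166667 = 40.833333
Sxy = Σxy − (Σx)(Σy)/n = 328.8 − 347.116667 = -18.316667
b = Sxy/Sxx = -18.316667/40.833333 = -0.448571
a = ȳ − b·x̄ = 5.883333 − (-0.448571)·9.833333 = 10.294286
ŷ(12) = 10.294286 + (-0.448571)·12 = 4.911429
residual = y − ŷ = 6.2 − 4.911429 = 1.288571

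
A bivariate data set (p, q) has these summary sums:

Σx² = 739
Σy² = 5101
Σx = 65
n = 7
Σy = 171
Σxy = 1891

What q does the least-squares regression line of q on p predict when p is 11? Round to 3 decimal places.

Sxx = Σx² − (Σx)²/n = 739 − 603.571429 = 135.428571
Sxy = Σxy − (Σx)(Σy)/n = 1891 − 1587.857143 = 303.142857
b = Sxy/Sxx = 303.142857/135.428571 = 2.238397
a = ȳ − b·x̄ = 24.428571 − 2.238397·9.285714 = 3.643460
ŷ(11) = a + b·11 = 3.643460 + 2.238397·11 = 28.265823

28.266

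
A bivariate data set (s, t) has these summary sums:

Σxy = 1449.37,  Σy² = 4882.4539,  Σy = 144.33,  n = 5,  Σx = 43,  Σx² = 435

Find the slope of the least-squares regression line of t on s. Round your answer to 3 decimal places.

3.192

Sxx = Σx² − (Σx)²/n = 435 − 369.8 = 65.2
Sxy = Σxy − (Σx)(Σy)/n = 1449.37 − 1241.238 = 208.132
b = Sxy/Sxx = 208.132/65.2 = 3.192209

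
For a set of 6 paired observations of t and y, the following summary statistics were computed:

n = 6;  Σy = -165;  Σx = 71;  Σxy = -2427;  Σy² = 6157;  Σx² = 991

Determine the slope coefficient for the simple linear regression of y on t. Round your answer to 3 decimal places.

Sxx = Σx² − (Σx)²/n = 991 − 840.166667 = 150.833333
Sxy = Σxy − (Σx)(Σy)/n = -2427 − (-1952.5) = -474.5
b = Sxy/Sxx = -474.5/150.833333 = -3.145856

-3.146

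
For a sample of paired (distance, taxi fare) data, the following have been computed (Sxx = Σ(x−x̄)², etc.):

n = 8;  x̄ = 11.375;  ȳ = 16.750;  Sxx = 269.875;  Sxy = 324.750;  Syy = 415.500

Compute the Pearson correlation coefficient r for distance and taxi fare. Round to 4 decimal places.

0.9698

r = Sxy/√(Sxx·Syy) = 324.75/√(112133.0625) = 324.75/334.862752 = 0.969800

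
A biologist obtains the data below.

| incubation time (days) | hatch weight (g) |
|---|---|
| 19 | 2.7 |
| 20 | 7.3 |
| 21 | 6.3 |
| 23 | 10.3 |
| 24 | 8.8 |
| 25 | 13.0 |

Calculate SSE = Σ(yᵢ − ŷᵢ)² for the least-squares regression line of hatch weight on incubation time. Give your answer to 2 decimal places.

n = 6, Σx = 132, Σy = 48.4, Σxy = 1102.7, Σx² = 2932, Σy² = 452.8
Sxx = Σx² − (Σx)²/n = 2932 − 2904 = 28
Sxy = Σxy − (Σx)(Σy)/n = 1102.7 − 1064.8 = 37.9
Syy = Σy² − (Σy)²/n = 452.8 − 390.426667 = 62.373333
b = Sxy/Sxx = 37.9/28 = 1.353571
SSE = Syy − b·Sxy = 62.373333 − 1.353571·37.9 = 11.072976

11.07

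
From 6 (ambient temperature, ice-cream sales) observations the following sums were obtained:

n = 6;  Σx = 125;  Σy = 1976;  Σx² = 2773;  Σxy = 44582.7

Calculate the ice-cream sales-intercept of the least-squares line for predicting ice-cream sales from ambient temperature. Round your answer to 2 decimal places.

Sxx = Σx² − (Σx)²/n = 2773 − 2604.166667 = 168.833333
Sxy = Σxy − (Σx)(Σy)/n = 44582.7 − 41166.666667 = 3416.033333
b = Sxy/Sxx = 3416.033333/168.833333 = 20.233169
a = ȳ − b·x̄ = 329.333333 − 20.233169·20.833333 = -92.191017

-92.19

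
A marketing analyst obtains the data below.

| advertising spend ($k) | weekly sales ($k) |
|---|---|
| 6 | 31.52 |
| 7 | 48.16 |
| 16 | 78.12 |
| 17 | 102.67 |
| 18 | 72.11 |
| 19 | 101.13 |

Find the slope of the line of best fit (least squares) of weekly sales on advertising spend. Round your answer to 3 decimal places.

n = 6, Σx = 83, Σy = 433.71, Σxy = 6741, Σx² = 1315
Sxx = Σx² − (Σx)²/n = 1315 − 1148.166667 = 166.833333
Sxy = Σxy − (Σx)(Σy)/n = 6741 − 5999.655 = 741.345
b = Sxy/Sxx = 741.345/166.833333 = 4.443626

4.444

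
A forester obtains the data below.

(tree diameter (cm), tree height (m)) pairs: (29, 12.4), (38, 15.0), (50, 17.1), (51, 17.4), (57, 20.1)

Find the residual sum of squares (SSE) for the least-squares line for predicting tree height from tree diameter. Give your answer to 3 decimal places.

n = 5, Σx = 225, Σy = 82, Σxy = 3817.7, Σx² = 10635, Σy² = 1377.94
Sxx = Σx² − (Σx)²/n = 10635 − 10125 = 510
Sxy = Σxy − (Σx)(Σy)/n = 3817.7 − 3690 = 127.7
Syy = Σy² − (Σy)²/n = 1377.94 − 1344.8 = 33.14
b = Sxy/Sxx = 127.7/510 = 0.250392
SSE = Syy − b·Sxy = 33.14 − 0.250392·127.7 = 1.164922

1.165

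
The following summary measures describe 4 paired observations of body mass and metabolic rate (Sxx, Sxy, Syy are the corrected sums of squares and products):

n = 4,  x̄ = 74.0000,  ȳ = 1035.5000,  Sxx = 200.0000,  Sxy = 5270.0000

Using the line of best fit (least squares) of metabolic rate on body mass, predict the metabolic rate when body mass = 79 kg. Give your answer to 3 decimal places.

1167.250

b = Sxy/Sxx = 5270/200 = 26.35
a = ȳ − b·x̄ = 1035.5 − 26.35·74 = -914.4
ŷ(79) = a + b·79 = -914.4 + 26.35·79 = 1167.25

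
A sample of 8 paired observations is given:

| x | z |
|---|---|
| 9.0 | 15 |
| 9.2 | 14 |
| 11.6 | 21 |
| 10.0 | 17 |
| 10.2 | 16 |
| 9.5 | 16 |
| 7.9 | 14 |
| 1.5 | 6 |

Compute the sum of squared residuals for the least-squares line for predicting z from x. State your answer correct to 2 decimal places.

8.93

n = 8, Σx = 68.9, Σy = 119, Σxy = 1112.2, Σx² = 659.15, Σy² = 1895
Sxx = Σx² − (Σx)²/n = 659.15 − 593.40125 = 65.74875
Sxy = Σxy − (Σx)(Σy)/n = 1112.2 − 1024.8875 = 87.3125
Syy = Σy² − (Σy)²/n = 1895 − 1770.125 = 124.875
b = Sxy/Sxx = 87.3125/65.74875 = 1.327972
SSE = Syy − b·Sxy = 124.875 − 1.327972·87.3125 = 8.926443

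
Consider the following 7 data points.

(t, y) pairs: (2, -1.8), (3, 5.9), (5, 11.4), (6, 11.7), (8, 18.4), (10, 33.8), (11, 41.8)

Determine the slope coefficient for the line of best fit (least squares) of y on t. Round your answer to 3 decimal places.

n = 7, Σx = 45, Σy = 121.2, Σxy = 1086.3, Σx² = 359
Sxx = Σx² − (Σx)²/n = 359 − 289.285714 = 69.714286
Sxy = Σxy − (Σx)(Σy)/n = 1086.3 − 779.142857 = 307.157143
b = Sxy/Sxx = 307.157143/69.714286 = 4.405943

4.406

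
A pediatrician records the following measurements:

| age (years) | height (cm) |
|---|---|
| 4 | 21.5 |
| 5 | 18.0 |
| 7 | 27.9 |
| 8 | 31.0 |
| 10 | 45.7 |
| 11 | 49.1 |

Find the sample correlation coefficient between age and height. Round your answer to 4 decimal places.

0.9641

n = 6, Σx = 45, Σy = 193.2, Σxy = 1616.4, Σx² = 375, Σy² = 7024.96
Sxx = Σx² − (Σx)²/n = 375 − 337.5 = 37.5
Sxy = Σxy − (Σx)(Σy)/n = 1616.4 − 1449 = 167.4
Syy = Σy² − (Σy)²/n = 7024.96 − 6221.04 = 803.92
r = Sxy/√(Sxx·Syy) = 167.4/√(30147) = 167.4/173.628915 = 0.964125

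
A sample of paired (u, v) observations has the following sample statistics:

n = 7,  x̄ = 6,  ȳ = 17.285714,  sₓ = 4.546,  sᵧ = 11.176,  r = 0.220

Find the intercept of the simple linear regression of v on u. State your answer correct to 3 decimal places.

b = r · sᵧ/sₓ = 0.22 · 11.176/4.546 = 0.540853
a = ȳ − b·x̄ = 17.285714 − 0.540853·6 = 14.040593

14.041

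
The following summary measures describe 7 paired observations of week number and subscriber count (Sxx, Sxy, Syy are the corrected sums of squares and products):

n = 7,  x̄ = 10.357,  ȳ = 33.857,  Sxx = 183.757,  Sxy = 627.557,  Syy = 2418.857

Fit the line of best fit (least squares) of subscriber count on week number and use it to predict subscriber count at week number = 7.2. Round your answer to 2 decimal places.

b = Sxy/Sxx = 627.557/183.757 = 3.415146
a = ȳ − b·x̄ = 33.857 − 3.415146·10.357 = -1.513668
ŷ(7.2) = a + b·7.2 = -1.513668 + 3.415146·7.2 = 23.075384

23.08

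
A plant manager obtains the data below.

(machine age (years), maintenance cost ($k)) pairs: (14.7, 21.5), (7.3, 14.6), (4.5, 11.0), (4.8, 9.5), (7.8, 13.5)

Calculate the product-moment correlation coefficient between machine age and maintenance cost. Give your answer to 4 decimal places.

0.9800

n = 5, Σx = 39.1, Σy = 70.1, Σxy = 623.03, Σx² = 373.51, Σy² = 1068.91
Sxx = Σx² − (Σx)²/n = 373.51 − 305.762 = 67.748
Sxy = Σxy − (Σx)(Σy)/n = 623.03 − 548.182 = 74.848
Syy = Σy² − (Σy)²/n = 1068.91 − 982.802 = 86.108
r = Sxy/√(Sxx·Syy) = 74.848/√(5833.644784) = 74.848/76.378300 = 0.979964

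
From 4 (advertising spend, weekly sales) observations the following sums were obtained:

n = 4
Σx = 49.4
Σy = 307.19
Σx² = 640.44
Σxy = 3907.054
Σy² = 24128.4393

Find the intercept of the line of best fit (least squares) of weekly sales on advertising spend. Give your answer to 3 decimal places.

Sxx = Σx² − (Σx)²/n = 640.44 − 610.09 = 30.35
Sxy = Σxy − (Σx)(Σy)/n = 3907.054 − 3793.7965 = 113.2575
b = Sxy/Sxx = 113.2575/30.35 = 3.731713
a = ȳ − b·x̄ = 76.7975 − 3.731713·12.35 = 30.710840

30.711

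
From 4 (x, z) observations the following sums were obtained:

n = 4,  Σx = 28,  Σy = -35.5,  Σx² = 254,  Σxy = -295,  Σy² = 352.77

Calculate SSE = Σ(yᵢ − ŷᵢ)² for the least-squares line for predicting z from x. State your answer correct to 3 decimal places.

0.427

Sxx = Σx² − (Σx)²/n = 254 − 196 = 58
Sxy = Σxy − (Σx)(Σy)/n = -295 − (-248.5) = -46.5
Syy = Σy² − (Σy)²/n = 352.77 − 315.0625 = 37.7075
b = Sxy/Sxx = -46.5/58 = -0.801724
SSE = Syy − b·Sxy = 37.7075 − (-0.801724)·(-46.5) = 0.427328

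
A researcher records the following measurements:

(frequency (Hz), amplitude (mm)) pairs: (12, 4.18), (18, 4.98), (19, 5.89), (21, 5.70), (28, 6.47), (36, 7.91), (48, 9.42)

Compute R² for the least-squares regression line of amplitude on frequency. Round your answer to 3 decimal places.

0.978

n = 7, Σx = 182, Σy = 44.55, Σxy = 1289.49, Σx² = 5654, Σy² = 302.6203
Sxx = Σx² − (Σx)²/n = 5654 − 4732 = 922
Sxy = Σxy − (Σx)(Σy)/n = 1289.49 − 1158.3 = 131.19
Syy = Σy² − (Σy)²/n = 302.6203 − 283.528929 = 19.091371
R² = Sxy²/(Sxx·Syy) = (131.19)²/(922·19.091371) = 0.977763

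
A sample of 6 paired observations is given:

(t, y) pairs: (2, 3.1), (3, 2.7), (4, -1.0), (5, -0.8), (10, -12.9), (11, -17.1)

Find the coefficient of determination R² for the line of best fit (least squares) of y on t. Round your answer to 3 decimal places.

n = 6, Σx = 35, Σy = -26, Σxy = -310.8, Σx² = 275, Σy² = 477.36
Sxx = Σx² − (Σx)²/n = 275 − 204.166667 = 70.833333
Sxy = Σxy − (Σx)(Σy)/n = -310.8 − (-151.666667) = -159.133333
Syy = Σy² − (Σy)²/n = 477.36 − 112.666667 = 364.693333
R² = Sxy²/(Sxx·Syy) = (-159.133333)²/(70.833333·364.693333) = 0.980295

0.980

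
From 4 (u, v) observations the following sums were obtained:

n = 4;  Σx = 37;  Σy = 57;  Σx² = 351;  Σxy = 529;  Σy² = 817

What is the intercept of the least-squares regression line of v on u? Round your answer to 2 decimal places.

12.40

Sxx = Σx² − (Σx)²/n = 351 − 342.25 = 8.75
Sxy = Σxy − (Σx)(Σy)/n = 529 − 527.25 = 1.75
b = Sxy/Sxx = 1.75/8.75 = 0.2
a = ȳ − b·x̄ = 14.25 − 0.2·9.25 = 12.4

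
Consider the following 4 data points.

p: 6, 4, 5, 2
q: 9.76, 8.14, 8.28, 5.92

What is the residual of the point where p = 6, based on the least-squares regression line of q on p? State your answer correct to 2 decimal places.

0.15

n = 4, Σx = 17, Σy = 32.1, Σxy = 144.36, Σx² = 81
Sxx = Σx² − (Σx)²/n = 81 − 72.25 = 8.75
Sxy = Σxy − (Σx)(Σy)/n = 144.36 − 136.425 = 7.935
b = Sxy/Sxx = 7.935/8.75 = 0.906857
a = ȳ − b·x̄ = 8.025 − 0.906857·4.25 = 4.170857
ŷ(6) = 4.170857 + 0.906857·6 = 9.612
residual = y − ŷ = 9.76 − 9.612 = 0.148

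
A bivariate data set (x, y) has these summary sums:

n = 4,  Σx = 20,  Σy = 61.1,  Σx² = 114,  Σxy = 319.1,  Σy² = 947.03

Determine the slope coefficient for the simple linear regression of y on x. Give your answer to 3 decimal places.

Sxx = Σx² − (Σx)²/n = 114 − 100 = 14
Sxy = Σxy − (Σx)(Σy)/n = 319.1 − 305.5 = 13.6
b = Sxy/Sxx = 13.6/14 = 0.971429

0.971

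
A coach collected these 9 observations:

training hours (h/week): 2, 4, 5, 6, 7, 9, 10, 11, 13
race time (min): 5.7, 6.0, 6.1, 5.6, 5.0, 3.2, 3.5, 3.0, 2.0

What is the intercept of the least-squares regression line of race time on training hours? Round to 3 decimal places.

7.458

n = 9, Σx = 67, Σy = 40.1, Σxy = 257.3, Σx² = 601
Sxx = Σx² − (Σx)²/n = 601 − 498.777778 = 102.222222
Sxy = Σxy − (Σx)(Σy)/n = 257.3 − 298.522222 = -41.222222
b = Sxy/Sxx = -41.222222/102.222222 = -0.403261
a = ȳ − b·x̄ = 4.455556 − (-0.403261)·7.444444 = 7.457609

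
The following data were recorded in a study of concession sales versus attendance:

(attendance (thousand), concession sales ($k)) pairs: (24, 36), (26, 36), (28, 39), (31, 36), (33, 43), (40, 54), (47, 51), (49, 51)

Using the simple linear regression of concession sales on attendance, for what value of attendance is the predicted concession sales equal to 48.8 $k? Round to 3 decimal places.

42.426

n = 8, Σx = 278, Σy = 346, Σxy = 12483, Σx² = 10296
Sxx = Σx² − (Σx)²/n = 10296 − 9660.5 = 635.5
Sxy = Σxy − (Σx)(Σy)/n = 12483 − 12023.5 = 459.5
b = Sxy/Sxx = 459.5/635.5 = 0.723053
a = ȳ − b·x̄ = 43.25 − 0.723053·34.75 = 18.123918
Set a + b·x = 48.8: x = (48.8 − 18.123918) / 0.723053 = 42.425789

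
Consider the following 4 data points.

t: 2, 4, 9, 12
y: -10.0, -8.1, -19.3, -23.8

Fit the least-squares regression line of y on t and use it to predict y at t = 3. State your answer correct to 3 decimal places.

n = 4, Σx = 27, Σy = -61.2, Σxy = -511.7, Σx² = 245
Sxx = Σx² − (Σx)²/n = 245 − 182.25 = 62.75
Sxy = Σxy − (Σx)(Σy)/n = -511.7 − (-413.1) = -98.6
b = Sxy/Sxx = -98.6/62.75 = -1.571315
a = ȳ − b·x̄ = -15.3 − (-1.571315)·6.75 = -4.693625
ŷ(3) = a + b·3 = -4.693625 + (-1.571315)·3 = -9.407570

-9.408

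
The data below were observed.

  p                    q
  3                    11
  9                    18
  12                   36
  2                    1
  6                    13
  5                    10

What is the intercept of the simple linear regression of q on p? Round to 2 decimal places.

n = 6, Σx = 37, Σy = 89, Σxy = 757, Σx² = 299
Sxx = Σx² − (Σx)²/n = 299 − 228.166667 = 70.833333
Sxy = Σxy − (Σx)(Σy)/n = 757 − 548.833333 = 208.166667
b = Sxy/Sxx = 208.166667/70.833333 = 2.938824
a = ȳ − b·x̄ = 14.833333 − 2.938824·6.166667 = -3.289412

-3.29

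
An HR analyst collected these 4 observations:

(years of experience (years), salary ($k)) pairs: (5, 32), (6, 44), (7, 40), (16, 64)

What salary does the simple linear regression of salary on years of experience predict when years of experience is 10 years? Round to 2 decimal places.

48.86

n = 4, Σx = 34, Σy = 180, Σxy = 1728, Σx² = 366
Sxx = Σx² − (Σx)²/n = 366 − 289 = 77
Sxy = Σxy − (Σx)(Σy)/n = 1728 − 1530 = 198
b = Sxy/Sxx = 198/77 = 2.571429
a = ȳ − b·x̄ = 45 − 2.571429·8.5 = 23.142857
ŷ(10) = a + b·10 = 23.142857 + 2.571429·10 = 48.857143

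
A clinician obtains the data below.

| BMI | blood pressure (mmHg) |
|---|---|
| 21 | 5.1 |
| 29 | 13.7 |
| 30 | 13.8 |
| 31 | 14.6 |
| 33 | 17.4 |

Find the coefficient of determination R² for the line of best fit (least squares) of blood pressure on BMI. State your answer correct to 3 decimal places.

n = 5, Σx = 144, Σy = 64.6, Σxy = 1945.2, Σx² = 4232, Σy² = 920.06
Sxx = Σx² − (Σx)²/n = 4232 − 4147.2 = 84.8
Sxy = Σxy − (Σx)(Σy)/n = 1945.2 − 1860.48 = 84.72
Syy = Σy² − (Σy)²/n = 920.06 − 834.632 = 85.428
R² = Sxy²/(Sxx·Syy) = (84.72)²/(84.8·85.428) = 0.990777

0.991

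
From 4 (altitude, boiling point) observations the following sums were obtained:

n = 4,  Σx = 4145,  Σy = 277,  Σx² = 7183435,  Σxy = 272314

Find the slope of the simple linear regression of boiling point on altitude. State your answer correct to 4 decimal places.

-0.0051

Sxx = Σx² − (Σx)²/n = 7183435 − 4295256.25 = 2888178.75
Sxy = Σxy − (Σx)(Σy)/n = 272314 − 287041.25 = -14727.25
b = Sxy/Sxx = -14727.25/2888178.75 = -0.005099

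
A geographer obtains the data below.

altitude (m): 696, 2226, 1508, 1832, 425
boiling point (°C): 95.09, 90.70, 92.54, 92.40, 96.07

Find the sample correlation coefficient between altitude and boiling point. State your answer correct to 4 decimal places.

-0.9907

n = 5, Σx = 6687, Σy = 466.8, Σxy = 617737.71, Σx² = 11250405, Σy² = 43599.4546
Sxx = Σx² − (Σx)²/n = 11250405 − 8943193.8 = 2307211.2
Sxy = Σxy − (Σx)(Σy)/n = 617737.71 − 624298.32 = -6560.61
Syy = Σy² − (Σy)²/n = 43599.4546 − 43580.448 = 19.0066
r = Sxy/√(Sxx·Syy) = -6560.61/√(43852240.39392) = -6560.61/6622.102415 = -0.990714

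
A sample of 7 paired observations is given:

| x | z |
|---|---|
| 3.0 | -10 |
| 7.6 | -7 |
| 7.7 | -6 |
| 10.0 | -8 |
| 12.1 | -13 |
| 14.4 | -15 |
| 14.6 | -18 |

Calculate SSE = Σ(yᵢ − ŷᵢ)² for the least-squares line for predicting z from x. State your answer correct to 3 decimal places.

55.762

n = 7, Σx = 69.4, Σy = -77, Σxy = -845.5, Σx² = 792.98, Σy² = 967
Sxx = Σx² − (Σx)²/n = 792.98 − 688.051429 = 104.928571
Sxy = Σxy − (Σx)(Σy)/n = -845.5 − (-763.4) = -82.1
Syy = Σy² − (Σy)²/n = 967 − 847 = 120
b = Sxy/Sxx = -82.1/104.928571 = -0.782437
SSE = Syy − b·Sxy = 120 − (-0.782437)·(-82.1) = 55.761920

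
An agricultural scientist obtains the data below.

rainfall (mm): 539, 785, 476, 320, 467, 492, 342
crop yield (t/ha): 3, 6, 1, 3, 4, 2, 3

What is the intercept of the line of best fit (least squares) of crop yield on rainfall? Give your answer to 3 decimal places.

0.059

n = 7, Σx = 3421, Σy = 22, Σxy = 11641, Σx² = 1812839
Sxx = Σx² − (Σx)²/n = 1812839 − 1671891.571429 = 140947.428571
Sxy = Σxy − (Σx)(Σy)/n = 11641 − 10751.714286 = 889.285714
b = Sxy/Sxx = 889.285714/140947.428571 = 0.006309
a = ȳ − b·x̄ = 3.142857 − 0.006309·488.714286 = 0.059391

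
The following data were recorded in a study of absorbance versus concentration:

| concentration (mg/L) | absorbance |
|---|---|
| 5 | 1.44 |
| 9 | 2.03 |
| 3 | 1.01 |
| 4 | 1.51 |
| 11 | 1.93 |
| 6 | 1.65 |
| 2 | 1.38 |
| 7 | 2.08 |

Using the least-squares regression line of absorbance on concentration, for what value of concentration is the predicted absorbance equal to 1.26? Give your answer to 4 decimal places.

n = 8, Σx = 47, Σy = 13.03, Σxy = 82.99, Σx² = 341
Sxx = Σx² − (Σx)²/n = 341 − 276.125 = 64.875
Sxy = Σxy − (Σx)(Σy)/n = 82.99 − 76.55125 = 6.43875
b = Sxy/Sxx = 6.43875/64.875 = 0.099249
a = ȳ − b·x̄ = 1.62875 − 0.099249·5.875 = 1.045665
Set a + b·x = 1.26: x = (1.26 − 1.045665) / 0.099249 = 2.159581

2.1596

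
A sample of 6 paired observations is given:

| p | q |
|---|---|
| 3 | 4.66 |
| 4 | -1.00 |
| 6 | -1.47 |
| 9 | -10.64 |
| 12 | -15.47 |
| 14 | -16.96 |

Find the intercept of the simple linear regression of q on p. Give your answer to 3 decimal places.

n = 6, Σx = 48, Σy = -40.88, Σxy = -517.68, Σx² = 482
Sxx = Σx² − (Σx)²/n = 482 − 384 = 98
Sxy = Σxy − (Σx)(Σy)/n = -517.68 − (-327.04) = -190.64
b = Sxy/Sxx = -190.64/98 = -1.945306
a = ȳ − b·x̄ = -6.813333 − (-1.945306)·8 = 8.749116

8.749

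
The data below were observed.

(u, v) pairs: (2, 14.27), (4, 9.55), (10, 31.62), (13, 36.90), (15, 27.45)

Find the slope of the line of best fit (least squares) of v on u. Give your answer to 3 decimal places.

n = 5, Σx = 44, Σy = 119.79, Σxy = 1274.39, Σx² = 514
Sxx = Σx² − (Σx)²/n = 514 − 387.2 = 126.8
Sxy = Σxy − (Σx)(Σy)/n = 1274.39 − 1054.152 = 220.238
b = Sxy/Sxx = 220.238/126.8 = 1.736893

1.737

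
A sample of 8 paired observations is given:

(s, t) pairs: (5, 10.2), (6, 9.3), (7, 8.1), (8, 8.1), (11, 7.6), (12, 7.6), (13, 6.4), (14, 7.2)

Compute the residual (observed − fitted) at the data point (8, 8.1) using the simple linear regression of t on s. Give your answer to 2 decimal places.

-0.43

n = 8, Σx = 76, Σy = 64.5, Σxy = 587.1, Σx² = 804
Sxx = Σx² − (Σx)²/n = 804 − 722 = 82
Sxy = Σxy − (Σx)(Σy)/n = 587.1 − 612.75 = -25.65
b = Sxy/Sxx = -25.65/82 = -0.312805
a = ȳ − b·x̄ = 8.0625 − (-0.312805)·9.5 = 11.034146
ŷ(8) = 11.034146 + (-0.312805)·8 = 8.531707
residual = y − ŷ = 8.1 − 8.531707 = -0.431707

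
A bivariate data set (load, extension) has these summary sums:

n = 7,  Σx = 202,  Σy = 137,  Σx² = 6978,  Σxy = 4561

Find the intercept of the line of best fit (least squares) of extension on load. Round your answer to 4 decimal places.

Sxx = Σx² − (Σx)²/n = 6978 − 5829.142857 = 1148.857143
Sxy = Σxy − (Σx)(Σy)/n = 4561 − 3953.428571 = 607.571429
b = Sxy/Sxx = 607.571429/1148.857143 = 0.528849
a = ȳ − b·x̄ = 19.571429 − 0.528849·28.857143 = 4.310371

4.3104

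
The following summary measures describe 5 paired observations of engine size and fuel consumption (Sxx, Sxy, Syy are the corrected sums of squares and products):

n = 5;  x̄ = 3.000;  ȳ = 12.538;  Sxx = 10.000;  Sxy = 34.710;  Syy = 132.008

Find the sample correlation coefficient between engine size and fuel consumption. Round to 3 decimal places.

r = Sxy/√(Sxx·Syy) = 34.71/√(1320.08) = 34.71/36.332905 = 0.955332

0.955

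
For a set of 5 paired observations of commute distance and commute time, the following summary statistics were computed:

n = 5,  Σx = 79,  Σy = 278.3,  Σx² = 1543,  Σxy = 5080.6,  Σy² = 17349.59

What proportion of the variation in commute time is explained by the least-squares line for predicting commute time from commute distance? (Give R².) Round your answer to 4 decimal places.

Sxx = Σx² − (Σx)²/n = 1543 − 1248.2 = 294.8
Sxy = Σxy − (Σx)(Σy)/n = 5080.6 − 4397.14 = 683.46
Syy = Σy² − (Σy)²/n = 17349.59 − 15490.178 = 1859.412
R² = Sxy²/(Sxx·Syy) = (683.46)²/(294.8·1859.412) = 0.852164

0.8522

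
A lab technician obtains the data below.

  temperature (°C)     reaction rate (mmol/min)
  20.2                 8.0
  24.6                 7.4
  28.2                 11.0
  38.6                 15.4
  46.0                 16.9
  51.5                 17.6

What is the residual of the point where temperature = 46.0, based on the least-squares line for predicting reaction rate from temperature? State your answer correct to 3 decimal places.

n = 6, Σx = 209.1, Σy = 76.3, Σxy = 2932.08, Σx² = 8066.65
Sxx = Σx² − (Σx)²/n = 8066.65 − 7287.135 = 779.515
Sxy = Σxy − (Σx)(Σy)/n = 2932.08 − 2659.055 = 273.025
b = Sxy/Sxx = 273.025/779.515 = 0.350250
a = ȳ − b·x̄ = 12.716667 − 0.350250·34.85 = 0.510460
ŷ(46.0) = 0.510460 + 0.350250·46 = 16.621952
residual = y − ŷ = 16.9 − 16.621952 = 0.278048

0.278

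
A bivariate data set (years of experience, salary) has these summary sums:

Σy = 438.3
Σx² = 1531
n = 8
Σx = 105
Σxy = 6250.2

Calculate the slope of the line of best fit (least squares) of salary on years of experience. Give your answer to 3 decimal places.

Sxx = Σx² − (Σx)²/n = 1531 − 1378.125 = 152.875
Sxy = Σxy − (Σx)(Σy)/n = 6250.2 − 5752.6875 = 497.5125
b = Sxy/Sxx = 497.5125/152.875 = 3.254374

3.254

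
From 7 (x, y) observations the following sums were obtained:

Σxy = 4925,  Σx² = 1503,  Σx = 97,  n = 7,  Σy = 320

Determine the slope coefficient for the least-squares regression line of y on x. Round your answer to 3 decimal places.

3.089

Sxx = Σx² − (Σx)²/n = 1503 − 1344.142857 = 158.857143
Sxy = Σxy − (Σx)(Σy)/n = 4925 − 4434.285714 = 490.714286
b = Sxy/Sxx = 490.714286/158.857143 = 3.089029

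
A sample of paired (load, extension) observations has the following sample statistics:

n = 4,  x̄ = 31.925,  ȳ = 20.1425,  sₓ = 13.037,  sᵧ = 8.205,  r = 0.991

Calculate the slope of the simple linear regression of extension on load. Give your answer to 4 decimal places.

b = r · sᵧ/sₓ = 0.991 · 8.205/13.037 = 0.623698

0.6237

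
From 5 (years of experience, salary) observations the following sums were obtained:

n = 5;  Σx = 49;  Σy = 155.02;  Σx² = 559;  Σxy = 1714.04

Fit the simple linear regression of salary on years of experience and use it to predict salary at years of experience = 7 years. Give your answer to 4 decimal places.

Sxx = Σx² − (Σx)²/n = 559 − 480.2 = 78.8
Sxy = Σxy − (Σx)(Σy)/n = 1714.04 − 1519.196 = 194.844
b = Sxy/Sxx = 194.844/78.8 = 2.472640
a = ȳ − b·x̄ = 31.004 − 2.472640·9.8 = 6.772132
ŷ(7) = a + b·7 = 6.772132 + 2.472640·7 = 24.080609

24.0806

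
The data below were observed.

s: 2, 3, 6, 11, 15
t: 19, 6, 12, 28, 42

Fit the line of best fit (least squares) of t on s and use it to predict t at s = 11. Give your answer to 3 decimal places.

29.545

n = 5, Σx = 37, Σy = 107, Σxy = 1066, Σx² = 395
Sxx = Σx² − (Σx)²/n = 395 − 273.8 = 121.2
Sxy = Σxy − (Σx)(Σy)/n = 1066 − 791.8 = 274.2
b = Sxy/Sxx = 274.2/121.2 = 2.262376
a = ȳ − b·x̄ = 21.4 − 2.262376·7.4 = 4.658416
ŷ(11) = a + b·11 = 4.658416 + 2.262376·11 = 29.544554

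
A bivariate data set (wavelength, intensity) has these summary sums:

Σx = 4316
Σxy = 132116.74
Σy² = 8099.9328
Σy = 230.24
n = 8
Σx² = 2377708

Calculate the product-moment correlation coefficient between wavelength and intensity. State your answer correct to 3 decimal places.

0.928

Sxx = Σx² − (Σx)²/n = 2377708 − 2328482 = 49226
Sxy = Σxy − (Σx)(Σy)/n = 132116.74 − 124214.48 = 7902.26
Syy = Σy² − (Σy)²/n = 8099.9328 − 6626.3072 = 1473.6256
r = Sxy/√(Sxx·Syy) = 7902.26/√(72540693.7856) = 7902.26/8517.082469 = 0.927813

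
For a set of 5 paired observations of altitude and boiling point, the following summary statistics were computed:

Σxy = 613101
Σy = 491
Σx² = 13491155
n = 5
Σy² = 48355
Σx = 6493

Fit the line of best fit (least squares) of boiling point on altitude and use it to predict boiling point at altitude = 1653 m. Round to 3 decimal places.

96.483

Sxx = Σx² − (Σx)²/n = 13491155 − 8431809.8 = 5059345.2
Sxy = Σxy − (Σx)(Σy)/n = 613101 − 637612.6 = -24511.6
b = Sxy/Sxx = -24511.6/5059345.2 = -0.004845
a = ȳ − b·x̄ = 98.2 − (-0.004845)·1298.6 = 104.491479
ŷ(1653) = a + b·1653 = 104.491479 + (-0.004845)·1653 = 96.482997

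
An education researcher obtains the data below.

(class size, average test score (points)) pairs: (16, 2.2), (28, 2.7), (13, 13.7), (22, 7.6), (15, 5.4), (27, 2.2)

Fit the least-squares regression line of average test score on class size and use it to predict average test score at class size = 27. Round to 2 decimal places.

2.82

n = 6, Σx = 121, Σy = 33.8, Σxy = 596.5, Σx² = 2647
Sxx = Σx² − (Σx)²/n = 2647 − 2440.166667 = 206.833333
Sxy = Σxy − (Σx)(Σy)/n = 596.5 − 681.633333 = -85.133333
b = Sxy/Sxx = -85.133333/206.833333 = -0.411604
a = ȳ − b·x̄ = 5.633333 − (-0.411604)·20.166667 = 13.934005
ŷ(27) = a + b·27 = 13.934005 + (-0.411604)·27 = 2.820709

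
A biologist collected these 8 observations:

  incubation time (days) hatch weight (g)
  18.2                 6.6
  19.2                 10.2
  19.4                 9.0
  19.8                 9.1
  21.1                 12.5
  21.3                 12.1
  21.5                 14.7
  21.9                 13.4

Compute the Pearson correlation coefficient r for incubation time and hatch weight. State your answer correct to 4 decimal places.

0.9401

n = 8, Σx = 162.4, Σy = 87.6, Σxy = 1801.73, Σx² = 3309.04, Σy² = 1009.72
Sxx = Σx² − (Σx)²/n = 3309.04 − 3296.72 = 12.32
Sxy = Σxy − (Σx)(Σy)/n = 1801.73 − 1778.28 = 23.45
Syy = Σy² − (Σy)²/n = 1009.72 − 959.22 = 50.5
r = Sxy/√(Sxx·Syy) = 23.45/√(622.16) = 23.45/24.943135 = 0.940138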